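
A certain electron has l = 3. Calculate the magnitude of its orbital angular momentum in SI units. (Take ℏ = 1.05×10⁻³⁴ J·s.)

|L| = 3.64×10⁻³⁴ J·s

|L| = ℏ√(l(l+1)) = ℏ√(3·4) = 2√3 ℏ
Numerically, |L| = 3.464 × (1.05×10⁻³⁴ J·s) = 3.64×10⁻³⁴ J·s.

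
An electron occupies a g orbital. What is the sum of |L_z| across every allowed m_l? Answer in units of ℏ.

The letter g corresponds to l = 4.
m_l ∈ {-4, -3, -2, -1, 0, 1, 2, 3, 4}.
Σ|m_l| = l(l+1) = 20.

Σ|L_z| = 20 ℏ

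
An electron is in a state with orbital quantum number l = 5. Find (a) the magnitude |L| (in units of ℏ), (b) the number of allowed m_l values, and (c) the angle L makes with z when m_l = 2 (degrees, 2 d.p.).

|L| = ℏ√(5·6) = √30 ℏ ≈ 5.477ℏ.
There are 2l+1 = 11 values of m_l.
For m_l = 2: cos θ = 2/√30, θ ≈ 68.58°.

|L| = √30 ℏ ≈ 5.477ℏ; 11 values; θ(m_l=2) ≈ 68.58°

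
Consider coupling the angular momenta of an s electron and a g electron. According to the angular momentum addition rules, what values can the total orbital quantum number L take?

L = 4

Angular momentum addition gives L = |l₁ − l₂|, …, l₁ + l₂.
L ∈ {4}.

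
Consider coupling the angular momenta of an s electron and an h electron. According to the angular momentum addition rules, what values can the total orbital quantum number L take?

By the triangle rule, |l₁ − l₂| ≤ L ≤ l₁ + l₂.
L ∈ {5}.

L = 5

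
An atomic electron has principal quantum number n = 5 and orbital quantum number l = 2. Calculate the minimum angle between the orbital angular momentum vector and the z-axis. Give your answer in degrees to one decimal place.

θ_min ≈ 35.3°

|L| = √(l(l+1)) ℏ = √6 ℏ.
The smallest angle corresponds to the largest L_z, i.e. m_l = l = 2, giving L_z = 2ℏ.
cos θ_min = 2/√6, so θ_min ≈ 35.3°.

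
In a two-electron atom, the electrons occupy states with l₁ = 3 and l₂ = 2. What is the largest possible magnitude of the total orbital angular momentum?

Angular momentum addition gives L = |l₁ − l₂|, …, l₁ + l₂.
So L can be 1, 2, 3, 4, 5.
The largest magnitude corresponds to L = 5: |L_tot| = ℏ√(5·6) = √30 ℏ.

|L_tot|_max = √30 ℏ ≈ 5.477ℏ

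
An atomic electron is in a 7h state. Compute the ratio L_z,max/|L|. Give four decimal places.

7h means n = 7, l = 5.
|L| = √30 ℏ ≈ 5.4772ℏ, while L_z,max = lℏ = 5ℏ.
L_z,max/|L| = 5/√30 = 0.9129.

L_z,max/|L| = 0.9129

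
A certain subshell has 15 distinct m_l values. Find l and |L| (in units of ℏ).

l = 7, |L| = 2√14 ℏ ≈ 7.483ℏ

2l + 1 = 15 ⇒ l = 7.
|L| = ℏ√(l(l+1)) = ℏ√(7·8) = 2√14 ℏ.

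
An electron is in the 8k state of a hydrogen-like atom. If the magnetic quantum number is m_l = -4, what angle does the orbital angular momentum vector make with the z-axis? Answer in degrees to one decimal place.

8k means n = 8, l = 7.
|L|² = l(l+1)ℏ² = 56ℏ², so |L| = 2√14 ℏ.
L_z = m_l ℏ = −4ℏ.
cos θ = L_z/|L| = -4/√56, so θ ≈ 122.3°.

θ ≈ 122.3°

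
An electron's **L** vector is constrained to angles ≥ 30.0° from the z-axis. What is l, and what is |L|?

At minimum angle, m_l = l, so cos θ = l/√(l(l+1)); cos²θ = l/(l+1) = 0.7500.
l = cos²θ/sin²θ ≈ 3.
Then |L| = ℏ√(3·4) = 2√3 ℏ.

l = 3, |L| = 2√3 ℏ ≈ 3.464ℏ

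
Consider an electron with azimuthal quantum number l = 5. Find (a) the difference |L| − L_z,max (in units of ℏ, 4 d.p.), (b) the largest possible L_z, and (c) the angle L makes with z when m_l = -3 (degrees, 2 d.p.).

|L| − L_z,max = (√30 − 5)ℏ ≈ 0.4772ℏ.
L_z,max = lℏ = 5ℏ.
For m_l = -3: cos θ = -3/√30, θ ≈ 123.21°.

|L|−L_z,max ≈ 0.4772ℏ; L_z,max = 5ℏ; θ(m_l=-3) ≈ 123.21°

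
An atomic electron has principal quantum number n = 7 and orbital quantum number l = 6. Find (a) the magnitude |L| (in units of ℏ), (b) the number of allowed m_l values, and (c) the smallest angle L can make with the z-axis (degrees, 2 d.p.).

|L| = √42 ℏ ≈ 6.481ℏ; 13 values; θ_min ≈ 22.21°

|L| = ℏ√(6·7) = √42 ℏ ≈ 6.481ℏ.
There are 2l+1 = 13 values of m_l.
cos θ_min = 6/√42, so θ_min ≈ 22.21°.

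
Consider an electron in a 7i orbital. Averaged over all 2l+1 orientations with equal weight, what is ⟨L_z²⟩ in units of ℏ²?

⟨L_z²⟩ = 14 ℏ²

For 7i, l = 6.
m_l runs from −6 to 6, i.e. {-6, -5, -4, -3, -2, -1, 0, 1, 2, 3, 4, 5, 6}.
Average of L_z² over 13 states: 182/13 ℏ² = 14 ℏ².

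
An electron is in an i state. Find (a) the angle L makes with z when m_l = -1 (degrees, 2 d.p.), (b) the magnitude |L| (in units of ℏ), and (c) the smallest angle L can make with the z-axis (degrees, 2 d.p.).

θ(m_l=-1) ≈ 98.88°; |L| = √42 ℏ ≈ 6.481ℏ; θ_min ≈ 22.21°

An i state has l = 6.
For m_l = -1: cos θ = -1/√42, θ ≈ 98.88°.
|L| = ℏ√(6·7) = √42 ℏ ≈ 6.481ℏ.
cos θ_min = 6/√42, so θ_min ≈ 22.21°.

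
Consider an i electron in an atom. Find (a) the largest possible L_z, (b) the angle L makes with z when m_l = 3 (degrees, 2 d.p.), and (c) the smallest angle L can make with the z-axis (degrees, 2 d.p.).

L_z,max = 6ℏ; θ(m_l=3) ≈ 62.42°; θ_min ≈ 22.21°

The letter i corresponds to l = 6.
L_z,max = lℏ = 6ℏ.
For m_l = 3: cos θ = 3/√42, θ ≈ 62.42°.
cos θ_min = 6/√42, so θ_min ≈ 22.21°.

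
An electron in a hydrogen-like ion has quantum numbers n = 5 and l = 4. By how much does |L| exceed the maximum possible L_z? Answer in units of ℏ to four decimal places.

|L| − L_z,max ≈ 0.4721ℏ

|L| = 2√5 ℏ ≈ 4.4721ℏ, while L_z,max = lℏ = 4ℏ.
The difference is (2√5 − 4)ℏ ≈ 0.4721ℏ.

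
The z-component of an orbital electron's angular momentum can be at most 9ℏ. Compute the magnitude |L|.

|L| = 3√10 ℏ ≈ 9.487ℏ

Since max m_l = l, l = 9.
|L| = ℏ√(l(l+1)) = 3√10 ℏ.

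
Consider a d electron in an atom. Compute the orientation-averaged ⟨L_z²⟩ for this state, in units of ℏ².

The letter d corresponds to l = 2.
The allowed m_l values are -2, -1, 0, 1, 2.
Average of L_z² over 5 states: 10/5 ℏ² = 2 ℏ².

⟨L_z²⟩ = 2 ℏ²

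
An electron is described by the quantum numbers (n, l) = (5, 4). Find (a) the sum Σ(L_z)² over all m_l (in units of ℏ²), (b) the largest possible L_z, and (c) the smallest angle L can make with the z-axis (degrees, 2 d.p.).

Σ m_l² = 60, so Σ(L_z)² = 60 ℏ².
L_z,max = lℏ = 4ℏ.
cos θ_min = 4/√20, so θ_min ≈ 26.57°.

Σ(L_z)² = 60 ℏ²; L_z,max = 4ℏ; θ_min ≈ 26.57°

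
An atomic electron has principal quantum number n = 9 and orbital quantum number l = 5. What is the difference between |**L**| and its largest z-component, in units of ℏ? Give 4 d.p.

|L| = √30 ℏ ≈ 5.4772ℏ, while L_z,max = lℏ = 5ℏ.
The difference is (√30 − 5)ℏ ≈ 0.4772ℏ.

|L| − L_z,max ≈ 0.4772ℏ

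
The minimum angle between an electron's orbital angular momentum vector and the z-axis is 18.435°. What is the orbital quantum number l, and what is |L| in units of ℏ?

At minimum angle, m_l = l, so cos θ = l/√(l(l+1)); cos²θ = l/(l+1) = 0.9000.
Solving: l = 9.
Then |L| = ℏ√(9·10) = 3√10 ℏ.

l = 9, |L| = 3√10 ℏ ≈ 9.487ℏ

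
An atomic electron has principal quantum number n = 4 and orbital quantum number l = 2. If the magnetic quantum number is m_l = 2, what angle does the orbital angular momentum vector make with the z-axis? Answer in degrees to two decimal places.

θ ≈ 35.26°

|L|² = l(l+1)ℏ² = 6ℏ², so |L| = √6 ℏ.
L_z = m_l ℏ = 2ℏ.
cos θ = L_z/|L| = 2/√6, so θ ≈ 35.26°.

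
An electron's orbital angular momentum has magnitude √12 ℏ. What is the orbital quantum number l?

|L| = ℏ√(l(l+1)), so l(l+1) = 12.
The positive root is l = 3.

l = 3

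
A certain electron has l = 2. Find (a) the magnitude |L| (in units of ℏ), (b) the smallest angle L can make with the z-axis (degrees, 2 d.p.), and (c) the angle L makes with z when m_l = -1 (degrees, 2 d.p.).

|L| = ℏ√(2·3) = √6 ℏ ≈ 2.449ℏ.
cos θ_min = 2/√6, so θ_min ≈ 35.26°.
For m_l = -1: cos θ = -1/√6, θ ≈ 114.09°.

|L| = √6 ℏ ≈ 2.449ℏ; θ_min ≈ 35.26°; θ(m_l=-1) ≈ 114.09°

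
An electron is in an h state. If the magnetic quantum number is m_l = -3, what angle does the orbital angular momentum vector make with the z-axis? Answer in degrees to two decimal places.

θ ≈ 123.21°

For an h orbital, l = 5.
|L| = ℏ√(l(l+1)) = √30 ℏ.
L_z = m_l ℏ = −3ℏ.
cos θ = L_z/|L| = -3/√30, so θ ≈ 123.21°.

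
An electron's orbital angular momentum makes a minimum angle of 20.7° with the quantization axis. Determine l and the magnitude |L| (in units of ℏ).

l = 7, |L| = 2√14 ℏ ≈ 7.483ℏ

cos θ_min = l/√(l(l+1)) = √(l/(l+1)), so l/(l+1) = cos²(20.7°) = 0.8751.
Solving: l = 7.
Then |L| = ℏ√(7·8) = 2√14 ℏ.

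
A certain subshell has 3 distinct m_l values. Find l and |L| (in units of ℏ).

l = 1, |L| = √2 ℏ ≈ 1.414ℏ

3 = 2l + 1, so l = (3−1)/2 = 1.
Then |L| = √(l(l+1)) ℏ = √2 ℏ.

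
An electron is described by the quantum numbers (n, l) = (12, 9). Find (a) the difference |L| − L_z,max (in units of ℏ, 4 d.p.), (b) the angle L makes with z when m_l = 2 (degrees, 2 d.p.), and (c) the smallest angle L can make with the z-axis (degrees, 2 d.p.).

|L|−L_z,max ≈ 0.4868ℏ; θ(m_l=2) ≈ 77.83°; θ_min ≈ 18.43°

|L| − L_z,max = (3√10 − 9)ℏ ≈ 0.4868ℏ.
For m_l = 2: cos θ = 2/√90, θ ≈ 77.83°.
cos θ_min = 9/√90, so θ_min ≈ 18.43°.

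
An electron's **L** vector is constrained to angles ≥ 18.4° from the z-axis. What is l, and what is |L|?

l = 9, |L| = 3√10 ℏ ≈ 9.487ℏ

cos²θ_min = l/(l+1) = 0.9004.
Thus l = 0.9004/(1 − 0.9004) ≈ 9.
Then |L| = ℏ√(9·10) = 3√10 ℏ.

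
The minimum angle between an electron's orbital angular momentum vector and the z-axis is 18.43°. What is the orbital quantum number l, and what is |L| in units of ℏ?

cos θ_min = l/√(l(l+1)) = √(l/(l+1)), so l/(l+1) = cos²(18.43°) = 0.9001.
Solving: l = 9.
Then |L| = ℏ√(9·10) = 3√10 ℏ.

l = 9, |L| = 3√10 ℏ ≈ 9.487ℏ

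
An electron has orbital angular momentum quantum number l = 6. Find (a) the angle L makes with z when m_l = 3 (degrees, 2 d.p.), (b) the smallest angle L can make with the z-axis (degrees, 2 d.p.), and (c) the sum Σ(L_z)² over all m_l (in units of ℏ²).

θ(m_l=3) ≈ 62.42°; θ_min ≈ 22.21°; Σ(L_z)² = 182 ℏ²

For m_l = 3: cos θ = 3/√42, θ ≈ 62.42°.
cos θ_min = 6/√42, so θ_min ≈ 22.21°.
Σ m_l² = 182, so Σ(L_z)² = 182 ℏ².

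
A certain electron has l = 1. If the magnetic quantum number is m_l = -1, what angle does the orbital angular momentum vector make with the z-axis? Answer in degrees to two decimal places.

|L|² = l(l+1)ℏ² = 2ℏ², so |L| = √2 ℏ.
L_z = m_l ℏ = −1ℏ.
cos θ = L_z/|L| = -1/√2, so θ ≈ 135.00°.

θ ≈ 135.00°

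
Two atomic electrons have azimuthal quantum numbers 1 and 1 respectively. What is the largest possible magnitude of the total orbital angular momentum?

|L_tot|_max = √6 ℏ ≈ 2.449ℏ

L runs from |1 − 1| = 0 to 1 + 1 = 2.
L ∈ {0, 1, 2}.
The largest magnitude corresponds to L = 2: |L_tot| = ℏ√(2·3) = √6 ℏ.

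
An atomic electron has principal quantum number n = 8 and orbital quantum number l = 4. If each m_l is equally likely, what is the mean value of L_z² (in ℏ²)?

⟨L_z²⟩ = 6.667 ℏ²

m_l ∈ {-4, -3, -2, -1, 0, 1, 2, 3, 4}.
⟨L_z²⟩ = ℏ²·l(l+1)/3 = 6.667ℏ².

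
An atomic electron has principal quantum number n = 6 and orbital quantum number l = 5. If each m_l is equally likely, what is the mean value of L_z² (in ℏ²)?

The allowed m_l values are -5, -4, -3, -2, -1, 0, 1, 2, 3, 4, 5.
⟨L_z²⟩ = ℏ²·l(l+1)/3 = 10ℏ².

⟨L_z²⟩ = 10 ℏ²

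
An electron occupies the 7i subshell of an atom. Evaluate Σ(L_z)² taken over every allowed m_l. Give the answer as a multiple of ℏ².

Σ(L_z)² = 182 ℏ²

The 7i subshell has l = 6.
The allowed m_l values are -6, -5, -4, -3, -2, -1, 0, 1, 2, 3, 4, 5, 6.
Σ m_l² = 2·(1 + 4 + 9 + 16 + 25 + 36) = 182.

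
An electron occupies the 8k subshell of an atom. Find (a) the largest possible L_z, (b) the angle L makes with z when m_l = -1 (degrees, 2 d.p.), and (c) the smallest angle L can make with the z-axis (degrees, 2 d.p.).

8k means n = 8, l = 7.
L_z,max = lℏ = 7ℏ.
For m_l = -1: cos θ = -1/√56, θ ≈ 97.68°.
cos θ_min = 7/√56, so θ_min ≈ 20.70°.

L_z,max = 7ℏ; θ(m_l=-1) ≈ 97.68°; θ_min ≈ 20.70°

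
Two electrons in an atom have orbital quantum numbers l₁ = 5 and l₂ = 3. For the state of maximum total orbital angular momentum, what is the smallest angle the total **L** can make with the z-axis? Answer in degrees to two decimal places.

The total orbital quantum number L ranges from |l₁ − l₂| to l₁ + l₂ in integer steps.
So L can be 2, 3, 4, 5, 6, 7, 8.
The maximum is L = 8, with |L_tot| = ℏ√(8·9) = 6√2 ℏ.
The minimum angle with z is arccos(8/√72) ≈ 19.47°.

θ_min ≈ 19.47°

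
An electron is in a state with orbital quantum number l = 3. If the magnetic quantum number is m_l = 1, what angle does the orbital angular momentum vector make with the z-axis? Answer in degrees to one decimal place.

θ ≈ 73.2°

|L| = √(l(l+1)) ℏ = 2√3 ℏ.
L_z = m_l ℏ = 1ℏ.
cos θ = L_z/|L| = 1/√12, so θ ≈ 73.2°.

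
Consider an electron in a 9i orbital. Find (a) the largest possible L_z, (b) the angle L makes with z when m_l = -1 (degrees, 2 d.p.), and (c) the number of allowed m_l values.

The 9i subshell has l = 6.
L_z,max = lℏ = 6ℏ.
For m_l = -1: cos θ = -1/√42, θ ≈ 98.88°.
There are 2l+1 = 13 values of m_l.

L_z,max = 6ℏ; θ(m_l=-1) ≈ 98.88°; 13 values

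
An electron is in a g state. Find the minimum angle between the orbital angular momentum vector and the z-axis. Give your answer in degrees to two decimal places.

A g state has l = 4.
|L| = ℏ√(l(l+1)) = 2√5 ℏ.
The smallest angle corresponds to the largest L_z, i.e. m_l = l = 4, giving L_z = 4ℏ.
cos θ_min = 4/√20, so θ_min ≈ 26.57°.

θ_min ≈ 26.57°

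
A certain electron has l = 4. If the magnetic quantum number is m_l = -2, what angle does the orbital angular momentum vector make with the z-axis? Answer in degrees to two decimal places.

|L| = ℏ√(l(l+1)) = 2√5 ℏ.
L_z = m_l ℏ = −2ℏ.
cos θ = L_z/|L| = -2/√20, so θ ≈ 116.57°.

θ ≈ 116.57°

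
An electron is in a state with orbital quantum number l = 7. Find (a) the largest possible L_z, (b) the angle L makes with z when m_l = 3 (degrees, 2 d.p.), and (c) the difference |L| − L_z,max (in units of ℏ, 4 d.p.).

L_z,max = lℏ = 7ℏ.
For m_l = 3: cos θ = 3/√56, θ ≈ 66.37°.
|L| − L_z,max = (2√14 − 7)ℏ ≈ 0.4833ℏ.

L_z,max = 7ℏ; θ(m_l=3) ≈ 66.37°; |L|−L_z,max ≈ 0.4833ℏ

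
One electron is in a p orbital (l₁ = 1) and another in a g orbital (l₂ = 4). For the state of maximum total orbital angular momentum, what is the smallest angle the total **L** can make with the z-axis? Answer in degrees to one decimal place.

θ_min ≈ 24.1°

L runs from |1 − 4| = 3 to 1 + 4 = 5.
Allowed values: L = 3, 4, 5.
The maximum is L = 5, with |L_tot| = ℏ√(5·6) = √30 ℏ.
The minimum angle with z is arccos(5/√30) ≈ 24.1°.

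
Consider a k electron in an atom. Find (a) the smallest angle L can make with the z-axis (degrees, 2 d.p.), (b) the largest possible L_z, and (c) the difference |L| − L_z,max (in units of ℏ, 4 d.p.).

A k state has l = 7.
cos θ_min = 7/√56, so θ_min ≈ 20.70°.
L_z,max = lℏ = 7ℏ.
|L| − L_z,max = (2√14 − 7)ℏ ≈ 0.4833ℏ.

θ_min ≈ 20.70°; L_z,max = 7ℏ; |L|−L_z,max ≈ 0.4833ℏ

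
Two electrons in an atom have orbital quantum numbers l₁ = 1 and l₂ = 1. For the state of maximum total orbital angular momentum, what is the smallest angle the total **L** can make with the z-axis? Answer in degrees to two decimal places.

θ_min ≈ 35.26°

The total orbital quantum number L ranges from |l₁ − l₂| to l₁ + l₂ in integer steps.
L ∈ {0, 1, 2}.
The maximum is L = 2, with |L_tot| = ℏ√(2·3) = √6 ℏ.
The minimum angle with z is arccos(2/√6) ≈ 35.26°.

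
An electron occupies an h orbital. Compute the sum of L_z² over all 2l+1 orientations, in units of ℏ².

An h state has l = 5.
m_l ∈ {-5, -4, -3, -2, -1, 0, 1, 2, 3, 4, 5}.
Summing m² from −5 to 5: Σ m_l² = 110.

Σ(L_z)² = 110 ℏ²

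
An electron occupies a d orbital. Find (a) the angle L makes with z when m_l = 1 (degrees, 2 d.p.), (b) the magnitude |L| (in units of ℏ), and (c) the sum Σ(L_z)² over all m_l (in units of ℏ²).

θ(m_l=1) ≈ 65.91°; |L| = √6 ℏ ≈ 2.449ℏ; Σ(L_z)² = 10 ℏ²

The letter d corresponds to l = 2.
For m_l = 1: cos θ = 1/√6, θ ≈ 65.91°.
|L| = ℏ√(2·3) = √6 ℏ ≈ 2.449ℏ.
Σ m_l² = 10, so Σ(L_z)² = 10 ℏ².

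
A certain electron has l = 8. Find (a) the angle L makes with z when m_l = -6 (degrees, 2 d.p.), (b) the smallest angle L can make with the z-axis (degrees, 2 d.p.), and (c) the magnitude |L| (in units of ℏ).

θ(m_l=-6) ≈ 135.00°; θ_min ≈ 19.47°; |L| = 6√2 ℏ ≈ 8.485ℏ

For m_l = -6: cos θ = -6/√72, θ ≈ 135.00°.
cos θ_min = 8/√72, so θ_min ≈ 19.47°.
|L| = ℏ√(8·9) = 6√2 ℏ ≈ 8.485ℏ.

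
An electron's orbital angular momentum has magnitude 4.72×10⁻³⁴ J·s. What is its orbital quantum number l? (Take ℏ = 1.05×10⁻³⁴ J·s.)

|L|/ℏ = (4.72×10⁻³⁴)/(1.05×10⁻³⁴) ≈ 4.495.
l(l+1) ≈ 4.495² ≈ 20.21, so l = 4.

l = 4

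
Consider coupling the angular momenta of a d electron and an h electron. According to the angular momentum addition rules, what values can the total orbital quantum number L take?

L = 3, 4, 5, 6, 7

The total orbital quantum number L ranges from |l₁ − l₂| to l₁ + l₂ in integer steps.
Allowed values: L = 3, 4, 5, 6, 7.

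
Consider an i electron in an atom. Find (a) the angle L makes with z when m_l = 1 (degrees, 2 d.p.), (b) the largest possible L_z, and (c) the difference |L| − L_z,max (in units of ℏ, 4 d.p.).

θ(m_l=1) ≈ 81.12°; L_z,max = 6ℏ; |L|−L_z,max ≈ 0.4807ℏ

The letter i corresponds to l = 6.
For m_l = 1: cos θ = 1/√42, θ ≈ 81.12°.
L_z,max = lℏ = 6ℏ.
|L| − L_z,max = (√42 − 6)ℏ ≈ 0.4807ℏ.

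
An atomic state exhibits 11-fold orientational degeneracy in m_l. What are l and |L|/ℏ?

l = 5, |L| = √30 ℏ ≈ 5.477ℏ

2l + 1 = 11 ⇒ l = 5.
Then |L| = √(l(l+1)) ℏ = √30 ℏ.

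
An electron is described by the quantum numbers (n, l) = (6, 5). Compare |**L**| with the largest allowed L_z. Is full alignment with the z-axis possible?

|L| = √30 ℏ ≈ 5.4772ℏ, while L_z,max = lℏ = 5ℏ.
Since |L| > L_z,max, the vector can never point exactly along z; the closest it comes is θ_min = arccos(5/√30) ≈ 24.1°.

No: L_z,max = 5ℏ < |L| = √30 ℏ ≈ 5.477ℏ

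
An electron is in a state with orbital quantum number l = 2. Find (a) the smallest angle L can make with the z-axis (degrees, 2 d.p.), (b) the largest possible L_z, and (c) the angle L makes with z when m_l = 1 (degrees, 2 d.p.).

cos θ_min = 2/√6, so θ_min ≈ 35.26°.
L_z,max = lℏ = 2ℏ.
For m_l = 1: cos θ = 1/√6, θ ≈ 65.91°.

θ_min ≈ 35.26°; L_z,max = 2ℏ; θ(m_l=1) ≈ 65.91°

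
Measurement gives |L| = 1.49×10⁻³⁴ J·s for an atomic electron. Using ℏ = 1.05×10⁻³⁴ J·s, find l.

Dividing by ℏ: |L|/ℏ ≈ 1.419.
l(l+1) ≈ 1.419² ≈ 2.01, so l = 1.

l = 1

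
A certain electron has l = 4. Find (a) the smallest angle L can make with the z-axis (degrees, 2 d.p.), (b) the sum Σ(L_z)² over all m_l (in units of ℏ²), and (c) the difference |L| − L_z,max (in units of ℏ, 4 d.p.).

θ_min ≈ 26.57°; Σ(L_z)² = 60 ℏ²; |L|−L_z,max ≈ 0.4721ℏ

cos θ_min = 4/√20, so θ_min ≈ 26.57°.
Σ m_l² = 60, so Σ(L_z)² = 60 ℏ².
|L| − L_z,max = (2√5 − 4)ℏ ≈ 0.4721ℏ.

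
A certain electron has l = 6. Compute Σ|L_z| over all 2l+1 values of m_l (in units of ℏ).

m_l ∈ {-6, -5, -4, -3, -2, -1, 0, 1, 2, 3, 4, 5, 6}.
Σ|m_l| = l(l+1) = 42.

Σ|L_z| = 42 ℏ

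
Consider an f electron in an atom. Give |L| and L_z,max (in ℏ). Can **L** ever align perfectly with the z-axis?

For an f orbital, l = 3.
|L| = 2√3 ℏ ≈ 3.4641ℏ, while L_z,max = lℏ = 3ℏ.
Since |L| > L_z,max, the vector can never point exactly along z; the closest it comes is θ_min = arccos(3/√12) ≈ 30.0°.

No: L_z,max = 3ℏ < |L| = 2√3 ℏ ≈ 3.464ℏ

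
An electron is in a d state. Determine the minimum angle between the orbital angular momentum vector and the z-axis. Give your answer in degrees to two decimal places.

For a d orbital, l = 2.
|L| = ℏ√(l(l+1)) = √6 ℏ.
The smallest angle corresponds to the largest L_z, i.e. m_l = l = 2, giving L_z = 2ℏ.
cos θ_min = 2/√6, so θ_min ≈ 35.26°.

θ_min ≈ 35.26°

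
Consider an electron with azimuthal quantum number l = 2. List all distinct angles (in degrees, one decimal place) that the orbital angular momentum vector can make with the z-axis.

|L| = ℏ√(l(l+1)) = √6 ℏ.
cos θ = m_l/√6 for each m_l ∈ {-2, -1, 0, 1, 2}.

θ ∈ {35.3°, 65.9°, 90.0°, 114.1°, 144.7°}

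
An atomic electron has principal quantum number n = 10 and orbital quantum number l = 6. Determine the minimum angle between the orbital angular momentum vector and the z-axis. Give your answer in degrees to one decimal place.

|L|² = l(l+1)ℏ² = 42ℏ², so |L| = √42 ℏ.
The smallest angle corresponds to the largest L_z, i.e. m_l = l = 6, giving L_z = 6ℏ.
cos θ_min = 6/√42, so θ_min ≈ 22.2°.

θ_min ≈ 22.2°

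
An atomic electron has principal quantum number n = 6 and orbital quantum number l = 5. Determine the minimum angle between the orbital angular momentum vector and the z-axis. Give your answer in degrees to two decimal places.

θ_min ≈ 24.09°

|L|² = l(l+1)ℏ² = 30ℏ², so |L| = √30 ℏ.
The smallest angle corresponds to the largest L_z, i.e. m_l = l = 5, giving L_z = 5ℏ.
cos θ_min = 5/√30, so θ_min ≈ 24.09°.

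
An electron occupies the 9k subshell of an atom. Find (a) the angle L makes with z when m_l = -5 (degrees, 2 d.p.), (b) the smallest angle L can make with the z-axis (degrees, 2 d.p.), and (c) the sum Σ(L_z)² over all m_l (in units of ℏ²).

9k means n = 9, l = 7.
For m_l = -5: cos θ = -5/√56, θ ≈ 131.92°.
cos θ_min = 7/√56, so θ_min ≈ 20.70°.
Σ m_l² = 280, so Σ(L_z)² = 280 ℏ².

θ(m_l=-5) ≈ 131.92°; θ_min ≈ 20.70°; Σ(L_z)² = 280 ℏ²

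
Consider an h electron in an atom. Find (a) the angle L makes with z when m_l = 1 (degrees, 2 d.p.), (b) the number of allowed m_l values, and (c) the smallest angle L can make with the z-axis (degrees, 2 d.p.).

θ(m_l=1) ≈ 79.48°; 11 values; θ_min ≈ 24.09°

H corresponds to l = 5.
For m_l = 1: cos θ = 1/√30, θ ≈ 79.48°.
There are 2l+1 = 11 values of m_l.
cos θ_min = 5/√30, so θ_min ≈ 24.09°.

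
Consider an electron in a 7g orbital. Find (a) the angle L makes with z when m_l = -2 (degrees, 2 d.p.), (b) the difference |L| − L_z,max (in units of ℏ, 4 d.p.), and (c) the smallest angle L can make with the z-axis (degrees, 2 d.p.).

7g means n = 7, l = 4.
For m_l = -2: cos θ = -2/√20, θ ≈ 116.57°.
|L| − L_z,max = (2√5 − 4)ℏ ≈ 0.4721ℏ.
cos θ_min = 4/√20, so θ_min ≈ 26.57°.

θ(m_l=-2) ≈ 116.57°; |L|−L_z,max ≈ 0.4721ℏ; θ_min ≈ 26.57°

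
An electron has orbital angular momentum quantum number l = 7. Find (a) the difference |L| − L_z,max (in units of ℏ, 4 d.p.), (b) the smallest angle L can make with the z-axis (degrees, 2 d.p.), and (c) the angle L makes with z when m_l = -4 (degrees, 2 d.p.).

|L|−L_z,max ≈ 0.4833ℏ; θ_min ≈ 20.70°; θ(m_l=-4) ≈ 122.31°

|L| − L_z,max = (2√14 − 7)ℏ ≈ 0.4833ℏ.
cos θ_min = 7/√56, so θ_min ≈ 20.70°.
For m_l = -4: cos θ = -4/√56, θ ≈ 122.31°.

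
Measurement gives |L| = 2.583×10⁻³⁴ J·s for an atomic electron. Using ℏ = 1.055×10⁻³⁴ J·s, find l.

|L|/ℏ = (2.583×10⁻³⁴)/(1.055×10⁻³⁴) ≈ 2.448.
Set l(l+1) = 5.99; the integer solution is l = 2.

l = 2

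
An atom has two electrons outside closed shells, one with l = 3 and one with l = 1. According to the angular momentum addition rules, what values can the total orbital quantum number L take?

The total orbital quantum number L ranges from |l₁ − l₂| to l₁ + l₂ in integer steps.
L ∈ {2, 3, 4}.

L = 2, 3, 4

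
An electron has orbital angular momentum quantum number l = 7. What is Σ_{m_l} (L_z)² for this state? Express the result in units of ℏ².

Σ(L_z)² = 280 ℏ²

m_l ∈ {-7, -6, -5, -4, -3, -2, -1, 0, 1, 2, 3, 4, 5, 6, 7}.
Σ m_l² = 2·(1 + 4 + 9 + 16 + 25 + 36 + 49) = 280.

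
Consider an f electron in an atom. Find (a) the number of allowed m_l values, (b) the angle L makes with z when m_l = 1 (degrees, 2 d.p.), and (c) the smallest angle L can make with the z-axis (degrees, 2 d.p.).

The letter f corresponds to l = 3.
There are 2l+1 = 7 values of m_l.
For m_l = 1: cos θ = 1/√12, θ ≈ 73.22°.
cos θ_min = 3/√12, so θ_min ≈ 30.00°.

7 values; θ(m_l=1) ≈ 73.22°; θ_min ≈ 30.00°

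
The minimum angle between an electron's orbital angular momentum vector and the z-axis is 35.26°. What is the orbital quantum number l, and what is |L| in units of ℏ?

cos²θ_min = l/(l+1) = 0.6667.
Solving: l = 2.
Then |L| = ℏ√(2·3) = √6 ℏ.

l = 2, |L| = √6 ℏ ≈ 2.449ℏ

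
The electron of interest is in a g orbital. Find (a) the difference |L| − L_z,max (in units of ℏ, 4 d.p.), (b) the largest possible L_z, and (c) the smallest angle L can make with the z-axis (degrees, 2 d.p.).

The letter g corresponds to l = 4.
|L| − L_z,max = (2√5 − 4)ℏ ≈ 0.4721ℏ.
L_z,max = lℏ = 4ℏ.
cos θ_min = 4/√20, so θ_min ≈ 26.57°.

|L|−L_z,max ≈ 0.4721ℏ; L_z,max = 4ℏ; θ_min ≈ 26.57°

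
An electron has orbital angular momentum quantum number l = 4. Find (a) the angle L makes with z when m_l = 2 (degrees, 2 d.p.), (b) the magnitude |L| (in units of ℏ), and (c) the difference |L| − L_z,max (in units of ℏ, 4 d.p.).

For m_l = 2: cos θ = 2/√20, θ ≈ 63.43°.
|L| = ℏ√(4·5) = 2√5 ℏ ≈ 4.472ℏ.
|L| − L_z,max = (2√5 − 4)ℏ ≈ 0.4721ℏ.

θ(m_l=2) ≈ 63.43°; |L| = 2√5 ℏ ≈ 4.472ℏ; |L|−L_z,max ≈ 0.4721ℏ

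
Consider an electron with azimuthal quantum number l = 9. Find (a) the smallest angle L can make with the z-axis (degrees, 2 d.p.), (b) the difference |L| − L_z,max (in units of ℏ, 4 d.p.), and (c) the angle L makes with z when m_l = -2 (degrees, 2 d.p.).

θ_min ≈ 18.43°; |L|−L_z,max ≈ 0.4868ℏ; θ(m_l=-2) ≈ 102.17°

cos θ_min = 9/√90, so θ_min ≈ 18.43°.
|L| − L_z,max = (3√10 − 9)ℏ ≈ 0.4868ℏ.
For m_l = -2: cos θ = -2/√90, θ ≈ 102.17°.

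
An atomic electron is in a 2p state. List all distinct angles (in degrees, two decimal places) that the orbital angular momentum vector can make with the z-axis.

θ ∈ {45.00°, 90.00°, 135.00°}

The 2p subshell has l = 1.
|L| = ℏ√(l(l+1)) = √2 ℏ.
cos θ = m_l/√2 for each m_l ∈ {-1, 0, 1}.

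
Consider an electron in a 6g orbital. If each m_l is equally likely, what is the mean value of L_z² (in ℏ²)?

⟨L_z²⟩ = 6.667 ℏ²

6g means n = 6, l = 4.
m_l ∈ {-4, -3, -2, -1, 0, 1, 2, 3, 4}.
⟨L_z²⟩ = ℏ²·l(l+1)/3 = 6.667ℏ².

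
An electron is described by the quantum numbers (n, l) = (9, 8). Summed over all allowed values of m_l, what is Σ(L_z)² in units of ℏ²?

Σ(L_z)² = 408 ℏ²

m_l ∈ {-8, -7, -6, -5, -4, -3, -2, -1, 0, 1, 2, 3, 4, 5, 6, 7, 8}.
Summing m² from −8 to 8: Σ m_l² = 408.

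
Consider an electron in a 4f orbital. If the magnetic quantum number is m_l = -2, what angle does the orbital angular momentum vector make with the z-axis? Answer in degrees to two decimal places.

4f means n = 4, l = 3.
|L| = √(l(l+1)) ℏ = 2√3 ℏ.
L_z = m_l ℏ = −2ℏ.
cos θ = L_z/|L| = -2/√12, so θ ≈ 125.26°.

θ ≈ 125.26°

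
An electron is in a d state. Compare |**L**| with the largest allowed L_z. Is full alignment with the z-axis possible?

For a d orbital, l = 2.
|L| = √6 ℏ ≈ 2.4495ℏ, while L_z,max = lℏ = 2ℏ.
Since |L| > L_z,max, the vector can never point exactly along z; the closest it comes is θ_min = arccos(2/√6) ≈ 35.3°.

No: L_z,max = 2ℏ < |L| = √6 ℏ ≈ 2.449ℏ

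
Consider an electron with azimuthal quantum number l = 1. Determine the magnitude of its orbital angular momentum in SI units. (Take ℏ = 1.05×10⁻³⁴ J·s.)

|L| = 1.48×10⁻³⁴ J·s

|L| = ℏ√(l(l+1)) = ℏ√(1·2) = √2 ℏ
Numerically, |L| = 1.414 × (1.05×10⁻³⁴ J·s) = 1.48×10⁻³⁴ J·s.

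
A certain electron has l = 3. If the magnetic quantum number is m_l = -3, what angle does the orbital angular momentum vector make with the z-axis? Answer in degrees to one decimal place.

θ ≈ 150.0°

|L| = ℏ√(l(l+1)) = 2√3 ℏ.
L_z = m_l ℏ = −3ℏ.
cos θ = L_z/|L| = -3/√12, so θ ≈ 150.0°.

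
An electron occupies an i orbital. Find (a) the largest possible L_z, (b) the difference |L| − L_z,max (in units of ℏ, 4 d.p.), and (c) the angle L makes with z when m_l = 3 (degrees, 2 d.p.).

The letter i corresponds to l = 6.
L_z,max = lℏ = 6ℏ.
|L| − L_z,max = (√42 − 6)ℏ ≈ 0.4807ℏ.
For m_l = 3: cos θ = 3/√42, θ ≈ 62.42°.

L_z,max = 6ℏ; |L|−L_z,max ≈ 0.4807ℏ; θ(m_l=3) ≈ 62.42°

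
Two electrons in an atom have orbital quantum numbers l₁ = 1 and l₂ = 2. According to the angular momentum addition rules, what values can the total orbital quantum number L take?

By the triangle rule, |l₁ − l₂| ≤ L ≤ l₁ + l₂.
Allowed values: L = 1, 2, 3.

L = 1, 2, 3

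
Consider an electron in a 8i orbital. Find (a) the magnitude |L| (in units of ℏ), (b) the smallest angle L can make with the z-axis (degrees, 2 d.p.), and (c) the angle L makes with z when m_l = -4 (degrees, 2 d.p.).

The 8i subshell has l = 6.
|L| = ℏ√(6·7) = √42 ℏ ≈ 6.481ℏ.
cos θ_min = 6/√42, so θ_min ≈ 22.21°.
For m_l = -4: cos θ = -4/√42, θ ≈ 128.11°.

|L| = √42 ℏ ≈ 6.481ℏ; θ_min ≈ 22.21°; θ(m_l=-4) ≈ 128.11°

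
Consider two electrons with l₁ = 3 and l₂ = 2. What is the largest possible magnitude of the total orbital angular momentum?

The total orbital quantum number L ranges from |l₁ − l₂| to l₁ + l₂ in integer steps.
L ∈ {1, 2, 3, 4, 5}.
The largest magnitude corresponds to L = 5: |L_tot| = ℏ√(5·6) = √30 ℏ.

|L_tot|_max = √30 ℏ ≈ 5.477ℏ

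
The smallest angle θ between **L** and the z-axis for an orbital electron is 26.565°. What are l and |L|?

cos²θ_min = l/(l+1) = 0.8000.
Solving: l = 4.
Then |L| = ℏ√(4·5) = 2√5 ℏ.

l = 4, |L| = 2√5 ℏ ≈ 4.472ℏ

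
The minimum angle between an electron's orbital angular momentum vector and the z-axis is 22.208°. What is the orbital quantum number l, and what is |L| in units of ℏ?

l = 6, |L| = √42 ℏ ≈ 6.481ℏ

cos²θ_min = l/(l+1) = 0.8571.
Solving: l = 6.
Then |L| = ℏ√(6·7) = √42 ℏ.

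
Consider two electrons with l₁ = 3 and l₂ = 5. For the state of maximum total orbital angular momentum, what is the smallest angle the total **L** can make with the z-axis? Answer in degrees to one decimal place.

By the triangle rule, |l₁ − l₂| ≤ L ≤ l₁ + l₂.
L ∈ {2, 3, 4, 5, 6, 7, 8}.
The maximum is L = 8, with |L_tot| = ℏ√(8·9) = 6√2 ℏ.
The minimum angle with z is arccos(8/√72) ≈ 19.5°.

θ_min ≈ 19.5°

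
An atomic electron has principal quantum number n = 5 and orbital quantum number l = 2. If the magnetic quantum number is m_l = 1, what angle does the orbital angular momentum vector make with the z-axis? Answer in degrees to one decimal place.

|L|² = l(l+1)ℏ² = 6ℏ², so |L| = √6 ℏ.
L_z = m_l ℏ = 1ℏ.
cos θ = L_z/|L| = 1/√6, so θ ≈ 65.9°.

θ ≈ 65.9°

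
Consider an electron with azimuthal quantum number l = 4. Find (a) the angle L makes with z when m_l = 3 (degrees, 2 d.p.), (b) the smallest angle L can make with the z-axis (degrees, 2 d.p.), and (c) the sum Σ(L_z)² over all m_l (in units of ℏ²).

θ(m_l=3) ≈ 47.87°; θ_min ≈ 26.57°; Σ(L_z)² = 60 ℏ²

For m_l = 3: cos θ = 3/√20, θ ≈ 47.87°.
cos θ_min = 4/√20, so θ_min ≈ 26.57°.
Σ m_l² = 60, so Σ(L_z)² = 60 ℏ².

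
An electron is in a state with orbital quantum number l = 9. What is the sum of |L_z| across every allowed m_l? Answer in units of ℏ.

Σ|L_z| = 90 ℏ

m_l runs from −9 to 9, i.e. {-9, -8, -7, -6, -5, -4, -3, -2, -1, 0, 1, 2, 3, 4, 5, 6, 7, 8, 9}.
Σ|m_l| = 2(1+2+…+9) = 90.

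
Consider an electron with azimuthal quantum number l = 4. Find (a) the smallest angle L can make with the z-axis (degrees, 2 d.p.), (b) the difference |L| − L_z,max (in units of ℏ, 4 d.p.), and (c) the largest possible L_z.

θ_min ≈ 26.57°; |L|−L_z,max ≈ 0.4721ℏ; L_z,max = 4ℏ

cos θ_min = 4/√20, so θ_min ≈ 26.57°.
|L| − L_z,max = (2√5 − 4)ℏ ≈ 0.4721ℏ.
L_z,max = lℏ = 4ℏ.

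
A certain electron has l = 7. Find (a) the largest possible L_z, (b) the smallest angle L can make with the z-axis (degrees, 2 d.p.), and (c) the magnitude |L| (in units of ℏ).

L_z,max = 7ℏ; θ_min ≈ 20.70°; |L| = 2√14 ℏ ≈ 7.483ℏ

L_z,max = lℏ = 7ℏ.
cos θ_min = 7/√56, so θ_min ≈ 20.70°.
|L| = ℏ√(7·8) = 2√14 ℏ ≈ 7.483ℏ.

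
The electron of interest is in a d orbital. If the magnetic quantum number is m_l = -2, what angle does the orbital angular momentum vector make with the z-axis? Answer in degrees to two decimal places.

A d state has l = 2.
|L|² = l(l+1)ℏ² = 6ℏ², so |L| = √6 ℏ.
L_z = m_l ℏ = −2ℏ.
cos θ = L_z/|L| = -2/√6, so θ ≈ 144.74°.

θ ≈ 144.74°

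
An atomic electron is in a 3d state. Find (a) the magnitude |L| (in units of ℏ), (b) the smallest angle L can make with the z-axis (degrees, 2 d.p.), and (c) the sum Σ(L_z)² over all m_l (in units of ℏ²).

|L| = √6 ℏ ≈ 2.449ℏ; θ_min ≈ 35.26°; Σ(L_z)² = 10 ℏ²

For 3d, l = 2.
|L| = ℏ√(2·3) = √6 ℏ ≈ 2.449ℏ.
cos θ_min = 2/√6, so θ_min ≈ 35.26°.
Σ m_l² = 10, so Σ(L_z)² = 10 ℏ².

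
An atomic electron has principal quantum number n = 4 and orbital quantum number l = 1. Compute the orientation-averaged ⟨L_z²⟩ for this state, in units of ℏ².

The allowed m_l values are -1, 0, 1.
Average of L_z² over 3 states: 2/3 ℏ² = 0.6667 ℏ².

⟨L_z²⟩ = 0.6667 ℏ²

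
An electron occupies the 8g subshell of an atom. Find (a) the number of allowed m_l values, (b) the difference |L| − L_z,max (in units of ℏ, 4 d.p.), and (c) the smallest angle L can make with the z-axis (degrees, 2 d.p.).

9 values; |L|−L_z,max ≈ 0.4721ℏ; θ_min ≈ 26.57°

For 8g, l = 4.
There are 2l+1 = 9 values of m_l.
|L| − L_z,max = (2√5 − 4)ℏ ≈ 0.4721ℏ.
cos θ_min = 4/√20, so θ_min ≈ 26.57°.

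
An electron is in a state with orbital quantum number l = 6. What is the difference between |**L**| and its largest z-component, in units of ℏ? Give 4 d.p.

|L| = √42 ℏ ≈ 6.4807ℏ, while L_z,max = lℏ = 6ℏ.
The difference is (√42 − 6)ℏ ≈ 0.4807ℏ.

|L| − L_z,max ≈ 0.4807ℏ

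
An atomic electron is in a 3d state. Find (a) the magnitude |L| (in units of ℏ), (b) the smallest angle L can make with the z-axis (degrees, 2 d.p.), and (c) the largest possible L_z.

|L| = √6 ℏ ≈ 2.449ℏ; θ_min ≈ 35.26°; L_z,max = 2ℏ

For 3d, l = 2.
|L| = ℏ√(2·3) = √6 ℏ ≈ 2.449ℏ.
cos θ_min = 2/√6, so θ_min ≈ 35.26°.
L_z,max = lℏ = 2ℏ.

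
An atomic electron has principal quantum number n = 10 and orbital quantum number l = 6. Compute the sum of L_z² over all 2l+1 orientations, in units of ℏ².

Σ(L_z)² = 182 ℏ²

m_l ∈ {-6, -5, -4, -3, -2, -1, 0, 1, 2, 3, 4, 5, 6}.
Summing m² from −6 to 6: Σ m_l² = 182.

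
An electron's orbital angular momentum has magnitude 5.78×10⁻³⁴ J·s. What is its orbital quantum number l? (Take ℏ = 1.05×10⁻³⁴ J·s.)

l = 5

Dividing by ℏ: |L|/ℏ ≈ 5.505.
Set l(l+1) = 30.30; the integer solution is l = 5.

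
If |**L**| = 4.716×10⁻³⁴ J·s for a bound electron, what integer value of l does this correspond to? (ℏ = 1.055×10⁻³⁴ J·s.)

l = 4

In units of ℏ, |L| ≈ 4.470.
Set l(l+1) = 19.98; the integer solution is l = 4.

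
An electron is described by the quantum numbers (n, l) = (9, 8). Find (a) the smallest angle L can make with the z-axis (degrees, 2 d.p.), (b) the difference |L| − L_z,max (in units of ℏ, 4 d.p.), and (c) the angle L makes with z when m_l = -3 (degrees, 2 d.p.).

θ_min ≈ 19.47°; |L|−L_z,max ≈ 0.4853ℏ; θ(m_l=-3) ≈ 110.70°

cos θ_min = 8/√72, so θ_min ≈ 19.47°.
|L| − L_z,max = (6√2 − 8)ℏ ≈ 0.4853ℏ.
For m_l = -3: cos θ = -3/√72, θ ≈ 110.70°.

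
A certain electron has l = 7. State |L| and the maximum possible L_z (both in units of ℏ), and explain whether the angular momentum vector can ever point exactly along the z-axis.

No: L_z,max = 7ℏ < |L| = 2√14 ℏ ≈ 7.483ℏ

|L| = 2√14 ℏ ≈ 7.4833ℏ, while L_z,max = lℏ = 7ℏ.
Since |L| > L_z,max, the vector can never point exactly along z; the closest it comes is θ_min = arccos(7/√56) ≈ 20.7°.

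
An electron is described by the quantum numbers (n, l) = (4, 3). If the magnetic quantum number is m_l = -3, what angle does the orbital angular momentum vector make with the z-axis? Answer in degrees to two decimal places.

θ ≈ 150.00°

|L|² = l(l+1)ℏ² = 12ℏ², so |L| = 2√3 ℏ.
L_z = m_l ℏ = −3ℏ.
cos θ = L_z/|L| = -3/√12, so θ ≈ 150.00°.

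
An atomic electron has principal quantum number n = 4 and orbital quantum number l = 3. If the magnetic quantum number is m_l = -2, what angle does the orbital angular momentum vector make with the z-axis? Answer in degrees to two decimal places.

θ ≈ 125.26°

|L| = ℏ√(l(l+1)) = 2√3 ℏ.
L_z = m_l ℏ = −2ℏ.
cos θ = L_z/|L| = -2/√12, so θ ≈ 125.26°.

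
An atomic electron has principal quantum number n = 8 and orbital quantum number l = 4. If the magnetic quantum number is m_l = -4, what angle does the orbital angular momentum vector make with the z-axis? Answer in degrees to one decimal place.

|L| = ℏ√(l(l+1)) = 2√5 ℏ.
L_z = m_l ℏ = −4ℏ.
cos θ = L_z/|L| = -4/√20, so θ ≈ 153.4°.

θ ≈ 153.4°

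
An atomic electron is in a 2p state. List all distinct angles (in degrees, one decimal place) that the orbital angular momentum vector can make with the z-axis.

θ ∈ {45.0°, 90.0°, 135.0°}

For 2p, l = 1.
|L| = ℏ√(l(l+1)) = √2 ℏ.
cos θ = m_l/√2 for each m_l ∈ {-1, 0, 1}.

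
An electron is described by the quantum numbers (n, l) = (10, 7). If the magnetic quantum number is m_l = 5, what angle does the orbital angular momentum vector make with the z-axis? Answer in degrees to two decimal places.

θ ≈ 48.08°

|L| = ℏ√(l(l+1)) = 2√14 ℏ.
L_z = m_l ℏ = 5ℏ.
cos θ = L_z/|L| = 5/√56, so θ ≈ 48.08°.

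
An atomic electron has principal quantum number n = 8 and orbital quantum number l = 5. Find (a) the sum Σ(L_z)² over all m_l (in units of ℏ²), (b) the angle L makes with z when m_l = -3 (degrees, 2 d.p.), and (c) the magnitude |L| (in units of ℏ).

Σ m_l² = 110, so Σ(L_z)² = 110 ℏ².
For m_l = -3: cos θ = -3/√30, θ ≈ 123.21°.
|L| = ℏ√(5·6) = √30 ℏ ≈ 5.477ℏ.

Σ(L_z)² = 110 ℏ²; θ(m_l=-3) ≈ 123.21°; |L| = √30 ℏ ≈ 5.477ℏ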